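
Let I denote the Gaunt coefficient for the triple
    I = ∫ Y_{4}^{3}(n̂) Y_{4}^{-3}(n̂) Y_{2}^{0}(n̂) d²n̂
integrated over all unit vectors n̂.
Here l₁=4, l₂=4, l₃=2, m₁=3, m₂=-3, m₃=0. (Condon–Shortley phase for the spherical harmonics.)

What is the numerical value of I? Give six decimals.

Rules hold: Σm=0, L=10 even, 0≤2≤8.
N = 9·9·5 = 405
Δ = 6!·2!·2!/11! = 1/13860
Racah Σ t=2..4: t=2:+1/192 t=3:−1/36 t=4:+1/192 = -5/288
⇒ 3j(4 4 2; 0 0 0)² = 20/693, sgn -1
Racah Σ t=0..1: t=0:+1/720 t=1:−1/480 = -1/1440
⇒ 3j(4 4 2; 3 -3 0)² = 7/1980, sgn -1
4πI² = N·(3j₀)²·(3jₘ)² = 5/121
I = +1·√(0.0413223/4π) = 0.05734392

0.057344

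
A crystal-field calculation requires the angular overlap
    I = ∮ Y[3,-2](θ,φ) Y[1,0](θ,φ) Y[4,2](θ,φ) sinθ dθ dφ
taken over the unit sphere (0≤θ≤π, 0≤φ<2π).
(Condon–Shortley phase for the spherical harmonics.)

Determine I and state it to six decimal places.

m-sum 0 ✓  L=8 even ✓  2≤4≤4 ✓
Π(2lᵢ+1) = 7×3×9 = 189
triangle coeff Δ(3,1,4) = 1/252
Σ_t [0,0]: t=0:+1/36 = 1/36
(3j)²=4/63 [(3 1 4; 0 0 0)], sign=+1
Σ_t [0,0]: t=0:+1/120 = 1/120
(3j)²=1/21 [(3 1 4; -2 0 2)], sign=+1
⇒ 4πI² = 4/7
I = (+1)√(4/7/(4π)) = 0.21324362

0.213244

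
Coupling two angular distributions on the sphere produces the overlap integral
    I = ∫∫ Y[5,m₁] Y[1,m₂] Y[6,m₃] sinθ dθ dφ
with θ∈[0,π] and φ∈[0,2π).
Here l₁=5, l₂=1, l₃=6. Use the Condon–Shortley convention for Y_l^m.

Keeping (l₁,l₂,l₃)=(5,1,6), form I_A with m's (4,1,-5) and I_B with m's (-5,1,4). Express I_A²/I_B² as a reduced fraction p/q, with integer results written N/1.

55/1

Same 5,1,6: normalisation and zero-m 3j drop out of the ratio.
A: Δ: 0! 10! 2! / 13! → 1/858; sum: t=0:+1/725760 = 1/725760; 3j²(5 1 6; 4 1 -5) = Δ·Π!·Σ² = 5/78  (sign -1)
B: Δ: 0! 10! 2! / 13! → 1/858; sum: t=0:+1/7257600 = 1/7257600; 3j²(5 1 6; -5 1 4) = Δ·Π!·Σ² = 1/858  (sign +1)
I_A²/I_B² = (5/78)/(1/858) = 55/1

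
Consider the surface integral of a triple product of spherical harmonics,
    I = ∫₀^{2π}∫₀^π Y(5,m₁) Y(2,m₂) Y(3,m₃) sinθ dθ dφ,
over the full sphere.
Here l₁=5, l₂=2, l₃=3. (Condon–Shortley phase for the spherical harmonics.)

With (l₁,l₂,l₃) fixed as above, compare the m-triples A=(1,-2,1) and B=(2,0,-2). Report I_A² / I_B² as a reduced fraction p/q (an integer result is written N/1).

l's match ⇒ only the (l;m) 3-j factors differ between A and B.
A: triangle coeff Δ(5,2,3) = 1/2310; Σ_t [0,0]: t=0:+1/1152 = 1/1152; (3j)²=1/154 [(5 2 3; 1 -2 1)], sign=+1
B: triangle coeff Δ(5,2,3) = 1/2310; Σ_t [2,2]: t=2:+1/480 = 1/480; (3j)²=3/110 [(5 2 3; 2 0 -2)], sign=-1
I_A²/I_B² = (1/154)/(3/110) = 5/21

5/21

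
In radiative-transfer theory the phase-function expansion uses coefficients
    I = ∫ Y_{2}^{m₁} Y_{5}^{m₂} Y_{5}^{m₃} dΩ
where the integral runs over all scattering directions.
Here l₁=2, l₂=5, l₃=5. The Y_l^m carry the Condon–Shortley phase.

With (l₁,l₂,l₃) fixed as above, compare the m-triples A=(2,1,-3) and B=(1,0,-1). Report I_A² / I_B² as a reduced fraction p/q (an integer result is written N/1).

Same 2,5,5: normalisation and zero-m 3j drop out of the ratio.
A: Δ: 2! 2! 8! / 13! → 1/38610; sum: t=0:+1/5760 = 1/5760; 3j²(2 5 5; 2 1 -3) = Δ·Π!·Σ² = 56/2145  (sign +1)
B: Δ: 2! 2! 8! / 13! → 1/38610; sum: t=0:+1/1440 t=1:−1/1152 = -1/5760; 3j²(2 5 5; 1 0 -1) = Δ·Π!·Σ² = 1/858  (sign -1)
I_A²/I_B² = (56/2145)/(1/858) = 112/5

112/5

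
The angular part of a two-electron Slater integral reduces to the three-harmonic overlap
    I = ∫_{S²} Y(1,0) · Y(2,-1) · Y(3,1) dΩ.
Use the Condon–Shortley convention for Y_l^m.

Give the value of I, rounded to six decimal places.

Checks pass: Σm=0; 6 even; l₃=3∈[1,3].
(2·1+1)(2·2+1)(2·3+1) = 105
Δ: 0! 2! 4! / 7! → 1/105
sum: t=0:+1/4 = 1/4
3j²(1 2 3; 0 0 0) = Δ·Π!·Σ² = 3/35  (sign -1)
sum: t=0:+1/6 = 1/6
3j²(1 2 3; 0 -1 1) = Δ·Π!·Σ² = 8/105  (sign +1)
combine: 4πI² = 105·3/35·8/105 = 24/35
take √, sign -1: I = -0.23359668

-0.233597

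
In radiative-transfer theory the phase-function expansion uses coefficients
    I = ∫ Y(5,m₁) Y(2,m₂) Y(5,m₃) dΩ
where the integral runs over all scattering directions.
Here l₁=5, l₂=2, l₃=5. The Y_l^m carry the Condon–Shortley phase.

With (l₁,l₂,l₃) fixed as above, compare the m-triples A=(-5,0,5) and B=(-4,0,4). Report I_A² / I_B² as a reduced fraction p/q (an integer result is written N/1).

l's match ⇒ only the (l;m) 3-j factors differ between A and B.
A: triangle coeff Δ(5,2,5) = 1/38610; Σ_t [2,2]: t=2:+1/161280 = 1/161280; (3j)²=15/286 [(5 2 5; -5 0 5)], sign=+1
B: triangle coeff Δ(5,2,5) = 1/38610; Σ_t [1,2]: t=1:−1/40320 t=2:+1/20160 = 1/40320; (3j)²=6/715 [(5 2 5; -4 0 4)], sign=-1
I_A²/I_B² = (15/286)/(6/715) = 25/4

25/4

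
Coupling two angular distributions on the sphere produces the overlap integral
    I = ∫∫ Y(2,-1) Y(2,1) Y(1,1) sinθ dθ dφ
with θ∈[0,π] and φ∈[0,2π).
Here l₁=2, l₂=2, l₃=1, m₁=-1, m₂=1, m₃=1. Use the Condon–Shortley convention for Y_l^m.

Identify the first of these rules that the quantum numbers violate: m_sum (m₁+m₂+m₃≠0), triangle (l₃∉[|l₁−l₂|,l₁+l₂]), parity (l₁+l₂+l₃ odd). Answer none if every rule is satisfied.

m_sum

Σmᵢ = 1  ✗
l₃∈[|l₁−l₂|,l₁+l₂]=[0,4], have l₃=1
Σlᵢ = 5 ⇒ odd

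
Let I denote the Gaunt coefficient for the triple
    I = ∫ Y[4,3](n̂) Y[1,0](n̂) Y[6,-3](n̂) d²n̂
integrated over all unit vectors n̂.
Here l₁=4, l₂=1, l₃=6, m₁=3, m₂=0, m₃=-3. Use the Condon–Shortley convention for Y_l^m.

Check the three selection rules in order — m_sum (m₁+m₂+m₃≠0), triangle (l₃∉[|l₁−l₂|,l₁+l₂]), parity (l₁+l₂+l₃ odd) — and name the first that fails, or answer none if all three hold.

triangle

m₁+m₂+m₃ = 3 + 0 − 3 = 0  ✓
triangle: |4−1|=3 ≤ l₃=6 ≤ 4+1=5  ✗
parity: l₁+l₂+l₃ = 11 is odd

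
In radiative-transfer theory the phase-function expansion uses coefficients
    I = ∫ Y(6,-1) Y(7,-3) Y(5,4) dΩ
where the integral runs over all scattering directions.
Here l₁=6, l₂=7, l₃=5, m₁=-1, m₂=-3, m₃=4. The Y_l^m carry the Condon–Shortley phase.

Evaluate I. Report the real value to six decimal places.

m-sum 0 ✓  L=18 even ✓  1≤5≤13 ✓
Π(2lᵢ+1) = 13×15×11 = 2145
triangle coeff Δ(6,7,5) = 1/174594420
Σ_t [2,6]: t=2:+1/4147200 t=3:−1/207360 t=4:+1/82944 t=5:−1/207360 t=6:+1/4147200 = 1/345600
(3j)²=420/46189 [(6 7 5; 0 0 0)], sign=-1
Σ_t [3,4]: t=3:−1/2073600 t=4:+1/2488320 = -1/12441600
(3j)²=98/138567 [(6 7 5; -1 -3 4)], sign=+1
⇒ 4πI² = 205800/14919047
I = (-1)√(205800/14919047/(4π)) = -0.03313197

-0.033132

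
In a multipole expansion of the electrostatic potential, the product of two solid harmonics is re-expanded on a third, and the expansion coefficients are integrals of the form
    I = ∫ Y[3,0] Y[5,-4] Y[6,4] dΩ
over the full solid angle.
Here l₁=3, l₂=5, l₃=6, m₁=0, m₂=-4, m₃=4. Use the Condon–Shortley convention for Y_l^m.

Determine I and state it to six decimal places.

-0.139560

Rules hold: Σm=0, L=14 even, 2≤6≤8.
N = 7·11·13 = 1001
Δ = 2!·4!·8!/15! = 1/675675
Racah Σ t=0..2: t=0:+1/8640 t=1:−1/2304 t=2:+1/8640 = -7/34560
⇒ 3j(3 5 6; 0 0 0)² = 7/429, sgn -1
Racah Σ t=0..1: t=0:+1/60480 t=1:−1/161280 = 1/96768
⇒ 3j(3 5 6; 0 -4 4)² = 15/1001, sgn +1
4πI² = N·(3j₀)²·(3jₘ)² = 35/143
I = -1·√(0.244755/4π) = -0.13956004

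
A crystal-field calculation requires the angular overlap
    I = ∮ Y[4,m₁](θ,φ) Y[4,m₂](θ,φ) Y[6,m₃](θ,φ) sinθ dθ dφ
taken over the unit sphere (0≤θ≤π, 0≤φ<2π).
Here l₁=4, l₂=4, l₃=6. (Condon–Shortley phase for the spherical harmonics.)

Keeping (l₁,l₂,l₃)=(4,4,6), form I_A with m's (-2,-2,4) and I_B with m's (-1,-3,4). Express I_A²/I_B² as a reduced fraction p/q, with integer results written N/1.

l's match ⇒ only the (l;m) 3-j factors differ between A and B.
A: triangle coeff Δ(4,4,6) = 1/1261260; Σ_t [0,2]: t=0:+1/69120 t=1:−1/14400 t=2:+1/69120 = -7/172800; (3j)²=14/715 [(4 4 6; -2 -2 4)], sign=-1
B: triangle coeff Δ(4,4,6) = 1/1261260; Σ_t [0,1]: t=0:+1/28800 t=1:−1/34560 = 1/172800; (3j)²=1/1430 [(4 4 6; -1 -3 4)], sign=+1
I_A²/I_B² = (14/715)/(1/1430) = 28/1

28/1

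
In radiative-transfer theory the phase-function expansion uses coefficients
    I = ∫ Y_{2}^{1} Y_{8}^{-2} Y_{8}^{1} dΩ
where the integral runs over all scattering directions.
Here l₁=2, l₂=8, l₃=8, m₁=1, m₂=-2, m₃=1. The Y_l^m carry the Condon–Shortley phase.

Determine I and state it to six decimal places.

0.068038

Checks pass: Σm=0; 18 even; l₃=8∈[6,10].
(2·2+1)(2·8+1)(2·8+1) = 1445
Δ: 2! 2! 14! / 19! → 1/348840
sum: t=0:+1/116121600 t=1:−1/25401600 t=2:+1/116121600 = -1/45158400
3j²(2 8 8; 0 0 0) = Δ·Π!·Σ² = 24/1615  (sign -1)
sum: t=0:+1/58060800 t=1:−1/87091200 = 1/174182400
3j²(2 8 8; 1 -2 1) = Δ·Π!·Σ² = 7/2584  (sign -1)
combine: 4πI² = 1445·24/1615·7/2584 = 21/361
take √, sign +1: I = 0.06803793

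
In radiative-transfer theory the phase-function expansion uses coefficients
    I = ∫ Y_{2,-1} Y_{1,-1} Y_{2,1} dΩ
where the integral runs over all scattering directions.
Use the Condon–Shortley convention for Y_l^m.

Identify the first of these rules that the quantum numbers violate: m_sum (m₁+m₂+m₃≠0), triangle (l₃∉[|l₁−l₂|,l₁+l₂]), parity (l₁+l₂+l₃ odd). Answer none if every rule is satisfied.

m_sum

Σmᵢ = -1  ✗
l₃∈[|l₁−l₂|,l₁+l₂]=[1,3], have l₃=2
Σlᵢ = 5 ⇒ odd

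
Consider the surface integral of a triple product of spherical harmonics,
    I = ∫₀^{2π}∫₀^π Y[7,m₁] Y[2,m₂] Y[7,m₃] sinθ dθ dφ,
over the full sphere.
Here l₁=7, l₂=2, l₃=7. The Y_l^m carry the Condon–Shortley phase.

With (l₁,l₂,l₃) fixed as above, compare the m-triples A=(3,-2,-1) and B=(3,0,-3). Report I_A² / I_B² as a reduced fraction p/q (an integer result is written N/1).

4050/841

Shared (l₁,l₂,l₃)=(7,2,7): N and (l;000)² cancel in I_A²/I_B².
A: Δ = 2!·12!·2!/17! = 1/185640; Racah Σ t=0..0: t=0:+1/3870720 = 1/3870720; ⇒ 3j(7 2 7; 3 -2 -1)² = 135/6188, sgn +1
B: Δ = 2!·12!·2!/17! = 1/185640; Racah Σ t=0..2: t=0:+1/3870720 t=1:−1/2177280 t=2:+1/29030400 = -29/174182400; ⇒ 3j(7 2 7; 3 0 -3)² = 841/185640, sgn -1
I_A²/I_B² = (135/6188)/(841/185640) = 4050/841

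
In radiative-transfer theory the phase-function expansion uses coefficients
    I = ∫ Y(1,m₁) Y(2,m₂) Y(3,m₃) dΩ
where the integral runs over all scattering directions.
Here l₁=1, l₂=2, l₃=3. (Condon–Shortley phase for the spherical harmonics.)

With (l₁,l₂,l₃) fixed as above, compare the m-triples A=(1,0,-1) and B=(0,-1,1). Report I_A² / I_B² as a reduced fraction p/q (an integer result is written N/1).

Shared (l₁,l₂,l₃)=(1,2,3): N and (l;000)² cancel in I_A²/I_B².
A: Δ = 0!·2!·4!/7! = 1/105; Racah Σ t=0..0: t=0:+1/8 = 1/8; ⇒ 3j(1 2 3; 1 0 -1)² = 2/35, sgn +1
B: Δ = 0!·2!·4!/7! = 1/105; Racah Σ t=0..0: t=0:+1/6 = 1/6; ⇒ 3j(1 2 3; 0 -1 1)² = 8/105, sgn +1
I_A²/I_B² = (2/35)/(8/105) = 3/4

3/4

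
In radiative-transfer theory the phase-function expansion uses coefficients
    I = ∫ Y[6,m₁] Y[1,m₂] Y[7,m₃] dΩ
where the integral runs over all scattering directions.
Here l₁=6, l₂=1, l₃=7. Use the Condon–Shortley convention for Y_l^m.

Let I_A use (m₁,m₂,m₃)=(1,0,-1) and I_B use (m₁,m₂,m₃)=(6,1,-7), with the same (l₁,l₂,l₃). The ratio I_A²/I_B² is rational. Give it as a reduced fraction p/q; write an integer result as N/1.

Shared (l₁,l₂,l₃)=(6,1,7): N and (l;000)² cancel in I_A²/I_B².
A: Δ = 0!·12!·2!/15! = 1/1365; Racah Σ t=0..0: t=0:+1/604800 = 1/604800; ⇒ 3j(6 1 7; 1 0 -1)² = 16/455, sgn +1
B: Δ = 0!·12!·2!/15! = 1/1365; Racah Σ t=0..0: t=0:+1/958003200 = 1/958003200; ⇒ 3j(6 1 7; 6 1 -7)² = 1/15, sgn +1
I_A²/I_B² = (16/455)/(1/15) = 48/91

48/91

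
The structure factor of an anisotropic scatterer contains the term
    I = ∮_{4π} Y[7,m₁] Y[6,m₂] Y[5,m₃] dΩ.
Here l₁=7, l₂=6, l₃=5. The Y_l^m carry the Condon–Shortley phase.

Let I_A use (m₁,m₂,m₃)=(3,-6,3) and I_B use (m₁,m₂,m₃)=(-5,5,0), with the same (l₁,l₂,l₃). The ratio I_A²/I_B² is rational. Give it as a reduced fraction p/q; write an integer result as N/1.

105/11

l's match ⇒ only the (l;m) 3-j factors differ between A and B.
A: triangle coeff Δ(7,6,5) = 1/174594420; Σ_t [0,0]: t=0:+1/46448640 = 1/46448640; (3j)²=75/8398 [(7 6 5; 3 -6 3)], sign=+1
B: triangle coeff Δ(7,6,5) = 1/174594420; Σ_t [7,8]: t=7:−1/14515200 t=8:+1/11612160 = 1/58060800; (3j)²=55/58786 [(7 6 5; -5 5 0)], sign=-1
I_A²/I_B² = (75/8398)/(55/58786) = 105/11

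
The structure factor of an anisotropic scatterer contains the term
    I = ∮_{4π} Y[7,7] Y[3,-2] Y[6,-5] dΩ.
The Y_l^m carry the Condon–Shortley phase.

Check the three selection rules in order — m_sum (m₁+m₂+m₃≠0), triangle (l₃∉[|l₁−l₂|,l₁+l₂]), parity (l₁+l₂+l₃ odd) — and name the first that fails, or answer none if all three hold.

none

azimuthal sum: 7 − 2 − 5 = 0  ✓
4 ≤ 6 ≤ 10 (triangle on l)  ✓
L = 7 + 3 + 6 = 16 (even)  ✓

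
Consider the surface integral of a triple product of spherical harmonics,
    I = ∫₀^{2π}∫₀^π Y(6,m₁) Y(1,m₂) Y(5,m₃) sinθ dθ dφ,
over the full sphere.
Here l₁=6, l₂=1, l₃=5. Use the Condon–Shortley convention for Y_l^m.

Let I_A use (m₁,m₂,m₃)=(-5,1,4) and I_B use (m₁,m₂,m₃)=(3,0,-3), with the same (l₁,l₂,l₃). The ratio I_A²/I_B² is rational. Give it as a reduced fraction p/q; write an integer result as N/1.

l's match ⇒ only the (l;m) 3-j factors differ between A and B.
A: triangle coeff Δ(6,1,5) = 1/858; Σ_t [2,2]: t=2:+1/725760 = 1/725760; (3j)²=5/78 [(6 1 5; -5 1 4)], sign=-1
B: triangle coeff Δ(6,1,5) = 1/858; Σ_t [1,1]: t=1:−1/80640 = -1/80640; (3j)²=9/286 [(6 1 5; 3 0 -3)], sign=-1
I_A²/I_B² = (5/78)/(9/286) = 55/27

55/27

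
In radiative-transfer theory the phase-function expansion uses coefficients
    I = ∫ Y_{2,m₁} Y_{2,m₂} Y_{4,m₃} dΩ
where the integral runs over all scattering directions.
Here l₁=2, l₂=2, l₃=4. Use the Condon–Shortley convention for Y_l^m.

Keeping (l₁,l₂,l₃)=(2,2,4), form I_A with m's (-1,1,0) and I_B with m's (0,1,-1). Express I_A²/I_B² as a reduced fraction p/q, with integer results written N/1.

Same 2,2,4: normalisation and zero-m 3j drop out of the ratio.
A: Δ: 0! 4! 4! / 9! → 1/630; sum: t=0:+1/36 = 1/36; 3j²(2 2 4; -1 1 0) = Δ·Π!·Σ² = 8/315  (sign +1)
B: Δ: 0! 4! 4! / 9! → 1/630; sum: t=0:+1/24 = 1/24; 3j²(2 2 4; 0 1 -1) = Δ·Π!·Σ² = 1/21  (sign -1)
I_A²/I_B² = (8/315)/(1/21) = 8/15

8/15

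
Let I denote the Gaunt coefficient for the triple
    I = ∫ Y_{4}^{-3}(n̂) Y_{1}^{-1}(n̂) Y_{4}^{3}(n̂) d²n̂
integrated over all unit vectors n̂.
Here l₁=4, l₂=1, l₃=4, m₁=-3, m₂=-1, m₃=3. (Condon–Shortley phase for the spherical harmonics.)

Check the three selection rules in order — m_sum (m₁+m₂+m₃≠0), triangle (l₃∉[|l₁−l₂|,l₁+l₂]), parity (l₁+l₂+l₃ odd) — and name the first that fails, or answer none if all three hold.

m_sum

Σmᵢ = -1  ✗
l₃∈[|l₁−l₂|,l₁+l₂]=[3,5], have l₃=4
Σlᵢ = 9 ⇒ odd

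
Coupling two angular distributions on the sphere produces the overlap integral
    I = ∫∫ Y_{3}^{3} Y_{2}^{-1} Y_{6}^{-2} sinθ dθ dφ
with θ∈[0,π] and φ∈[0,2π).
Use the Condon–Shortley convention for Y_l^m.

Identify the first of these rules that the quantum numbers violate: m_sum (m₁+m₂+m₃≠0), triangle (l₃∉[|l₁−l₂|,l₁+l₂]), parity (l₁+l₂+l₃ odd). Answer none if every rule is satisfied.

triangle

Σmᵢ = 0  ✓
l₃∈[|l₁−l₂|,l₁+l₂]=[1,5], have l₃=6  ✗
Σlᵢ = 11 ⇒ odd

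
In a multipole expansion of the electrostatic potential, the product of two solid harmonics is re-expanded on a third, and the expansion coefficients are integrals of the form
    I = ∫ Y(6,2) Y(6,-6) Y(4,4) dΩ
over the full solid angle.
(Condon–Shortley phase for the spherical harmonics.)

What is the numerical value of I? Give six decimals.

0.056161

Rules hold: Σm=0, L=16 even, 0≤4≤12.
N = 13·13·9 = 1521
Δ = 8!·4!·4!/17! = 1/15315300
Racah Σ t=2..6: t=2:+1/829440 t=3:−1/25920 t=4:+1/9216 t=5:−1/25920 t=6:+1/829440 = 7/207360
⇒ 3j(6 6 4; 0 0 0)² = 28/2431, sgn +1
Racah Σ t=0..0: t=0:+1/23224320 = 1/23224320
⇒ 3j(6 6 4; 2 -6 4)² = 1/442, sgn +1
4πI² = N·(3j₀)²·(3jₘ)² = 126/3179
I = +1·√(0.0396351/4π) = 0.05616103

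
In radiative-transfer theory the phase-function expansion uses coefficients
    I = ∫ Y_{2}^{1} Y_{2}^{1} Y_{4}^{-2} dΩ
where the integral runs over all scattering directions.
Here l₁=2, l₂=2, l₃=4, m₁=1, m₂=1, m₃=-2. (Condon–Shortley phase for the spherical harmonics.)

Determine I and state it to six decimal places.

Checks pass: Σm=0; 8 even; l₃=4∈[0,4].
(2·2+1)(2·2+1)(2·4+1) = 225
Δ: 0! 4! 4! / 9! → 1/630
sum: t=0:+1/16 = 1/16
3j²(2 2 4; 0 0 0) = Δ·Π!·Σ² = 2/35  (sign +1)
sum: t=0:+1/36 = 1/36
3j²(2 2 4; 1 1 -2) = Δ·Π!·Σ² = 4/63  (sign +1)
combine: 4πI² = 225·2/35·4/63 = 40/49
take √, sign +1: I = 0.25487487

0.254875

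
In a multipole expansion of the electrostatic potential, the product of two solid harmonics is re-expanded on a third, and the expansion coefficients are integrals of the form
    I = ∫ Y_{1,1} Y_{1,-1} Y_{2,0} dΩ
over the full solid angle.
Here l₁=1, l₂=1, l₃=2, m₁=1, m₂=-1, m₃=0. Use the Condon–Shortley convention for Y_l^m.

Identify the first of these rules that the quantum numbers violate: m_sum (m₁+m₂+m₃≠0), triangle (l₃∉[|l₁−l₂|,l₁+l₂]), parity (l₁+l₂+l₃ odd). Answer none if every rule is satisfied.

none

m₁+m₂+m₃ = 1 − 1 + 0 = 0  ✓
triangle: |1−1|=0 ≤ l₃=2 ≤ 1+1=2  ✓
parity: l₁+l₂+l₃ = 4 is even  ✓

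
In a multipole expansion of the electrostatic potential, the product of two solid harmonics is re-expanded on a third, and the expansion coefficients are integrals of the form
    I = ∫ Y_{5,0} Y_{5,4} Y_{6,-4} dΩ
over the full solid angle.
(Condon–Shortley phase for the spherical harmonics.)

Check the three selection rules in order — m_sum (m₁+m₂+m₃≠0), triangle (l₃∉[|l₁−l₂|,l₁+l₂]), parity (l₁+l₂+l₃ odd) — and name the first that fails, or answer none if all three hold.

Σmᵢ = 0  ✓
l₃∈[|l₁−l₂|,l₁+l₂]=[0,10], have l₃=6  ✓
Σlᵢ = 16 ⇒ even  ✓

none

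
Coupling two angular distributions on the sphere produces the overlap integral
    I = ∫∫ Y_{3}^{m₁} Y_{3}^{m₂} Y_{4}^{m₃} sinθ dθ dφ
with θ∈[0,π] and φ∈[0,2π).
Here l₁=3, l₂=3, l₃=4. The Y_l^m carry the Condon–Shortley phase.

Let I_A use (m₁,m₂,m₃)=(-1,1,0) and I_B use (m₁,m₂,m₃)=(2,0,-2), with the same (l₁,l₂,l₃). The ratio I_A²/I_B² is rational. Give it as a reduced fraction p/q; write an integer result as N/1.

1/3

Shared (l₁,l₂,l₃)=(3,3,4): N and (l;000)² cancel in I_A²/I_B².
A: Δ = 2!·4!·4!/11! = 1/34650; Racah Σ t=0..2: t=0:+1/1152 t=1:−1/36 t=2:+1/32 = 5/1152; ⇒ 3j(3 3 4; -1 1 0)² = 1/1386, sgn +1
B: Δ = 2!·4!·4!/11! = 1/34650; Racah Σ t=0..1: t=0:+1/72 t=1:−1/96 = 1/288; ⇒ 3j(3 3 4; 2 0 -2)² = 1/462, sgn +1
I_A²/I_B² = (1/1386)/(1/462) = 1/3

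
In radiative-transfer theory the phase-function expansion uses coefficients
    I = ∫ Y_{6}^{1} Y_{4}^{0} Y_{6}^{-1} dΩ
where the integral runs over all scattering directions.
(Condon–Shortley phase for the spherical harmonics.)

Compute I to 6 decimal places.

Rules hold: Σm=0, L=16 even, 2≤6≤10.
N = 13·9·13 = 1521
Δ = 4!·8!·4!/17! = 1/15315300
Racah Σ t=0..4: t=0:+1/829440 t=1:−1/25920 t=2:+1/9216 t=3:−1/25920 t=4:+1/829440 = 7/207360
⇒ 3j(6 4 6; 0 0 0)² = 28/2431, sgn +1
Racah Σ t=0..4: t=0:+1/414720 t=1:−1/20736 t=2:+1/11520 t=3:−1/51840 t=4:+1/2903040 = 1/45360
⇒ 3j(6 4 6; 1 0 -1)² = 1024/153153, sgn -1
4πI² = N·(3j₀)²·(3jₘ)² = 4096/34969
I = -1·√(0.117132/4π) = -0.09654581

-0.096546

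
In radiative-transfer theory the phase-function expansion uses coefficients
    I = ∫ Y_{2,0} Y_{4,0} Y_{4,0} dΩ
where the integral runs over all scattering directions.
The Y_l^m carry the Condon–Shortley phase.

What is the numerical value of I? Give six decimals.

Rules hold: Σm=0, L=10 even, 2≤4≤6.
N = 5·9·9 = 405
Δ = 2!·2!·6!/11! = 1/13860
Racah Σ t=0..2: t=0:+1/192 t=1:−1/36 t=2:+1/192 = -5/288
⇒ 3j(2 4 4; 0 0 0)² = 20/693, sgn -1
(m-triple is (0,0,0) — same symbol as above.)
4πI² = N·(3j₀)²·(3jₘ)² = 2000/5929
I = +1·√(0.337325/4π) = 0.16383977

0.163840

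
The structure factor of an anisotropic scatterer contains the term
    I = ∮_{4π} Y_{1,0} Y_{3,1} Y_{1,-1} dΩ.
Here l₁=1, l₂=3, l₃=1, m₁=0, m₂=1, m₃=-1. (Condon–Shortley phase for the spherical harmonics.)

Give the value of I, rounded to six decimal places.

l₃=1 ∉ [2,4] — triangle fails ⇒ I = 0

0.000000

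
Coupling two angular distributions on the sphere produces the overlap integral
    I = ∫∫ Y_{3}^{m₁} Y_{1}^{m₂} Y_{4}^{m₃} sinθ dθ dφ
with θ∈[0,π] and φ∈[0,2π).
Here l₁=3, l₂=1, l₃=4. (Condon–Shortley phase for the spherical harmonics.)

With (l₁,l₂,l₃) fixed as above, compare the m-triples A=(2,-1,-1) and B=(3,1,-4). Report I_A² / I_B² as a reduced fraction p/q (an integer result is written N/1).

Same 3,1,4: normalisation and zero-m 3j drop out of the ratio.
A: Δ: 0! 6! 2! / 9! → 1/252; sum: t=0:+1/240 = 1/240; 3j²(3 1 4; 2 -1 -1) = Δ·Π!·Σ² = 1/84  (sign -1)
B: Δ: 0! 6! 2! / 9! → 1/252; sum: t=0:+1/1440 = 1/1440; 3j²(3 1 4; 3 1 -4) = Δ·Π!·Σ² = 1/9  (sign +1)
I_A²/I_B² = (1/84)/(1/9) = 3/28

3/28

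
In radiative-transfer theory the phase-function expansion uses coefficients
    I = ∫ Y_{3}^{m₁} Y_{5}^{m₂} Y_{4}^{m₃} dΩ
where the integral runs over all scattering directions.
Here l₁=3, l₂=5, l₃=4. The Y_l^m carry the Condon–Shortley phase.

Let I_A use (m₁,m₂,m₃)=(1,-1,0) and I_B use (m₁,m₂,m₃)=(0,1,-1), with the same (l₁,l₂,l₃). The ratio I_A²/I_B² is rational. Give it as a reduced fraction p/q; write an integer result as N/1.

605/1083

Shared (l₁,l₂,l₃)=(3,5,4): N and (l;000)² cancel in I_A²/I_B².
A: Δ = 4!·2!·6!/13! = 1/180180; Racah Σ t=0..2: t=0:+1/2304 t=1:−1/216 t=2:+1/384 = -11/6912; ⇒ 3j(3 5 4; 1 -1 0)² = 11/1638, sgn -1
B: Δ = 4!·2!·6!/13! = 1/180180; Racah Σ t=1..3: t=1:−1/1440 t=2:+1/192 t=3:−1/432 = 19/8640; ⇒ 3j(3 5 4; 0 1 -1)² = 361/30030, sgn -1
I_A²/I_B² = (11/1638)/(361/30030) = 605/1083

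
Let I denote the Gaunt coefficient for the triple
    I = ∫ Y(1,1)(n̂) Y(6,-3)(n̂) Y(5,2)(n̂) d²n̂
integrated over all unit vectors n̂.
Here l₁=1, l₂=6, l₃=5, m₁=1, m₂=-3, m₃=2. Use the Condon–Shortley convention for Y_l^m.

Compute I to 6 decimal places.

-0.245154

Checks pass: Σm=0; 12 even; l₃=5∈[5,7].
(2·1+1)(2·6+1)(2·5+1) = 429
Δ: 2! 0! 10! / 13! → 1/858
sum: t=1:−1/14400 = -1/14400
3j²(1 6 5; 0 0 0) = Δ·Π!·Σ² = 6/143  (sign +1)
sum: t=0:+1/60480 = 1/60480
3j²(1 6 5; 1 -3 2) = Δ·Π!·Σ² = 6/143  (sign -1)
combine: 4πI² = 429·6/143·6/143 = 108/143
take √, sign -1: I = -0.24515397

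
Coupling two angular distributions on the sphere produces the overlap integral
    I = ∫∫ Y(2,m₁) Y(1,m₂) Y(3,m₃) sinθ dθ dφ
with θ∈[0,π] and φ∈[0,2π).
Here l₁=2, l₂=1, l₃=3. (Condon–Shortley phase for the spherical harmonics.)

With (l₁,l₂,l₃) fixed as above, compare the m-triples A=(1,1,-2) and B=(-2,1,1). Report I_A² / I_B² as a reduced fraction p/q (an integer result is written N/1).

Same 2,1,3: normalisation and zero-m 3j drop out of the ratio.
A: Δ: 0! 4! 2! / 7! → 1/105; sum: t=0:+1/12 = 1/12; 3j²(2 1 3; 1 1 -2) = Δ·Π!·Σ² = 2/21  (sign -1)
B: Δ: 0! 4! 2! / 7! → 1/105; sum: t=0:+1/48 = 1/48; 3j²(2 1 3; -2 1 1) = Δ·Π!·Σ² = 1/105  (sign +1)
I_A²/I_B² = (2/21)/(1/105) = 10/1

10/1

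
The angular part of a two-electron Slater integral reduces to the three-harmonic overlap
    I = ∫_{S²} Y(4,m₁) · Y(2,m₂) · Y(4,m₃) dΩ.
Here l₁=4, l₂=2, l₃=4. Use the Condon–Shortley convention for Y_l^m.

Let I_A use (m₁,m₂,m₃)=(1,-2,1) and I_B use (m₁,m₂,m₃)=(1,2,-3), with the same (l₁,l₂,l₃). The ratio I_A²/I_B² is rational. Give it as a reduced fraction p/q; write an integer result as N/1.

Shared (l₁,l₂,l₃)=(4,2,4): N and (l;000)² cancel in I_A²/I_B².
A: Δ = 2!·6!·2!/11! = 1/13860; Racah Σ t=0..0: t=0:+1/144 = 1/144; ⇒ 3j(4 2 4; 1 -2 1)² = 10/231, sgn -1
B: Δ = 2!·6!·2!/11! = 1/13860; Racah Σ t=2..2: t=2:+1/480 = 1/480; ⇒ 3j(4 2 4; 1 2 -3)² = 3/110, sgn -1
I_A²/I_B² = (10/231)/(3/110) = 100/63

100/63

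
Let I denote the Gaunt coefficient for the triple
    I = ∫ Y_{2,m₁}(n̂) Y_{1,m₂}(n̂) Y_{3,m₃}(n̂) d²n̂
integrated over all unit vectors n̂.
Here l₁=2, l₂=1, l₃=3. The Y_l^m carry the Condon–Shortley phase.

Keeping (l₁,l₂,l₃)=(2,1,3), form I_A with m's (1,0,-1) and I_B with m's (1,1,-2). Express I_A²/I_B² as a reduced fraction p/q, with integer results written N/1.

l's match ⇒ only the (l;m) 3-j factors differ between A and B.
A: triangle coeff Δ(2,1,3) = 1/105; Σ_t [0,0]: t=0:+1/6 = 1/6; (3j)²=8/105 [(2 1 3; 1 0 -1)], sign=+1
B: triangle coeff Δ(2,1,3) = 1/105; Σ_t [0,0]: t=0:+1/12 = 1/12; (3j)²=2/21 [(2 1 3; 1 1 -2)], sign=-1
I_A²/I_B² = (8/105)/(2/21) = 4/5

4/5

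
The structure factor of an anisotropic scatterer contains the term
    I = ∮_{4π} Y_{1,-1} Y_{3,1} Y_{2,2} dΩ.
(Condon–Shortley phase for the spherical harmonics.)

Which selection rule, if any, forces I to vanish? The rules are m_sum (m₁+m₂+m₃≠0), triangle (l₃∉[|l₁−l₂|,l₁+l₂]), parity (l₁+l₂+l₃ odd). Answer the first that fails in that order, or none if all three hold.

m_sum

azimuthal sum: -1 + 1 + 2 = 2  ✗
2 ≤ 2 ≤ 4 (triangle on l)
L = 1 + 3 + 2 = 6 (even)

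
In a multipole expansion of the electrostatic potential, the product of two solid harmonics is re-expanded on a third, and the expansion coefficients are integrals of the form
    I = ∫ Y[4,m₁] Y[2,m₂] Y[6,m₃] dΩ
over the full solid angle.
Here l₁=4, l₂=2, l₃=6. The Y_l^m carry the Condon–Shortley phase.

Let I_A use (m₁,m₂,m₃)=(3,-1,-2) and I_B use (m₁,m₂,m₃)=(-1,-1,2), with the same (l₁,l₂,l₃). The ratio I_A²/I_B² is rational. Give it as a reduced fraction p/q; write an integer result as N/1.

Same 4,2,6: normalisation and zero-m 3j drop out of the ratio.
A: Δ: 0! 8! 4! / 13! → 1/6435; sum: t=0:+1/30240 = 1/30240; 3j²(4 2 6; 3 -1 -2) = Δ·Π!·Σ² = 32/6435  (sign +1)
B: Δ: 0! 8! 4! / 13! → 1/6435; sum: t=0:+1/4320 = 1/4320; 3j²(4 2 6; -1 -1 2) = Δ·Π!·Σ² = 224/6435  (sign +1)
I_A²/I_B² = (32/6435)/(224/6435) = 1/7

1/7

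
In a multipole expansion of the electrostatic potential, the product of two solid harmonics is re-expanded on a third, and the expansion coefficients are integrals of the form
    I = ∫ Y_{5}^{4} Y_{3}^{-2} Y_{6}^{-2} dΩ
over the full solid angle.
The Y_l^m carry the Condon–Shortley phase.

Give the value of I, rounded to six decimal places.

-0.139560

m-sum 0 ✓  L=14 even ✓  2≤6≤8 ✓
Π(2lᵢ+1) = 11×7×13 = 1001
triangle coeff Δ(5,3,6) = 1/675675
Σ_t [0,2]: t=0:+1/8640 t=1:−1/2304 t=2:+1/8640 = -7/34560
(3j)²=7/429 [(5 3 6; 0 0 0)], sign=-1
Σ_t [0,1]: t=0:+1/60480 t=1:−1/967680 = 1/64512
(3j)²=15/1001 [(5 3 6; 4 -2 -2)], sign=+1
⇒ 4πI² = 35/143
I = (-1)√(35/143/(4π)) = -0.13956004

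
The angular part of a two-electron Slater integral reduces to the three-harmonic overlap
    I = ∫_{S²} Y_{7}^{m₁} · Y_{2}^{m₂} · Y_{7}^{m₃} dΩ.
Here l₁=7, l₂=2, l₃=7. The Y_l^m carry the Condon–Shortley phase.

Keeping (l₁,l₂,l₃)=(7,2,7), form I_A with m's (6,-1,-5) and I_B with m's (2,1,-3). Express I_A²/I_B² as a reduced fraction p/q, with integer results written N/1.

1573/625

l's match ⇒ only the (l;m) 3-j factors differ between A and B.
A: triangle coeff Δ(7,2,7) = 1/185640; Σ_t [0,1]: t=0:+1/79833600 t=1:−1/958003200 = 1/87091200; (3j)²=121/4760 [(7 2 7; 6 -1 -5)], sign=+1
B: triangle coeff Δ(7,2,7) = 1/185640; Σ_t [1,2]: t=1:−1/1935360 t=2:+1/4354560 = -1/3483648; (3j)²=125/12376 [(7 2 7; 2 1 -3)], sign=-1
I_A²/I_B² = (121/4760)/(125/12376) = 1573/625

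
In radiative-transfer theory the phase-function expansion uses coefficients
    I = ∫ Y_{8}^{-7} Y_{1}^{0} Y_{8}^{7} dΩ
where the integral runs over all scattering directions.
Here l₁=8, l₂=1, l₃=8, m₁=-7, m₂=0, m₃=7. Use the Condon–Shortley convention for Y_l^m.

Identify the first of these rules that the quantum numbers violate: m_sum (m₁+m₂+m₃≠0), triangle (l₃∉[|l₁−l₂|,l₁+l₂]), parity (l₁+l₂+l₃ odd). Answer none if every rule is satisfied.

parity

Σmᵢ = 0  ✓
l₃∈[|l₁−l₂|,l₁+l₂]=[7,9], have l₃=8  ✓
Σlᵢ = 17 ⇒ odd  ✗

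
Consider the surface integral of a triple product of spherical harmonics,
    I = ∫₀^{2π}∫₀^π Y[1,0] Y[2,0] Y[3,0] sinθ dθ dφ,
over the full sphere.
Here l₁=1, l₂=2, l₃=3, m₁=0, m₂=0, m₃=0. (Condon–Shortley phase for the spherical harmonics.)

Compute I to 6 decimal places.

Checks pass: Σm=0; 6 even; l₃=3∈[1,3].
(2·1+1)(2·2+1)(2·3+1) = 105
Δ: 0! 2! 4! / 7! → 1/105
sum: t=0:+1/4 = 1/4
3j²(1 2 3; 0 0 0) = Δ·Π!·Σ² = 3/35  (sign -1)
(m-triple is (0,0,0) — same symbol as above.)
combine: 4πI² = 105·3/35·3/35 = 27/35
take √, sign +1: I = 0.24776670

0.247767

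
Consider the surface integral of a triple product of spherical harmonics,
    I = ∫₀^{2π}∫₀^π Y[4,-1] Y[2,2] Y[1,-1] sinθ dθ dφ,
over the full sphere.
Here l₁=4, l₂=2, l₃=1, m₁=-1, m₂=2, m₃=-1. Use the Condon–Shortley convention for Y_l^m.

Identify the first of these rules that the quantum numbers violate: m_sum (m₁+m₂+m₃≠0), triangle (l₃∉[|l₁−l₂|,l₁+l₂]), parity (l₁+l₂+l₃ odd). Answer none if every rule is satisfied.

triangle

m₁+m₂+m₃ = -1 + 2 − 1 = 0  ✓
triangle: |4−2|=2 ≤ l₃=1 ≤ 4+2=6  ✗
parity: l₁+l₂+l₃ = 7 is odd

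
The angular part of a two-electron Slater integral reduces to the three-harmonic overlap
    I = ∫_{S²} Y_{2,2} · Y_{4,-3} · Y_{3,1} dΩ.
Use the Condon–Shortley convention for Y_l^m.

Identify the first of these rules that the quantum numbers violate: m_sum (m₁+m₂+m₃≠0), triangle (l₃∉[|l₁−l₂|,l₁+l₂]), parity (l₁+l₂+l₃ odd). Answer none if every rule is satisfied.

azimuthal sum: 2 − 3 + 1 = 0  ✓
2 ≤ 3 ≤ 6 (triangle on l)  ✓
L = 2 + 4 + 3 = 9 (odd)  ✗

parity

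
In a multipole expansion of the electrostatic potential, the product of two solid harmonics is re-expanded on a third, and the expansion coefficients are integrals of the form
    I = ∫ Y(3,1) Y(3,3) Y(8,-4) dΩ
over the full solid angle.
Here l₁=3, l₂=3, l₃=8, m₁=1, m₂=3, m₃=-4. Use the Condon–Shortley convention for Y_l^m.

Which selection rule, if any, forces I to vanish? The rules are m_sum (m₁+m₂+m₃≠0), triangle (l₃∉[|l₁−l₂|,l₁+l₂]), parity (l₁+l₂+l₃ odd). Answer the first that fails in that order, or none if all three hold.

triangle

m₁+m₂+m₃ = 1 + 3 − 4 = 0  ✓
triangle: |3−3|=0 ≤ l₃=8 ≤ 3+3=6  ✗
parity: l₁+l₂+l₃ = 14 is even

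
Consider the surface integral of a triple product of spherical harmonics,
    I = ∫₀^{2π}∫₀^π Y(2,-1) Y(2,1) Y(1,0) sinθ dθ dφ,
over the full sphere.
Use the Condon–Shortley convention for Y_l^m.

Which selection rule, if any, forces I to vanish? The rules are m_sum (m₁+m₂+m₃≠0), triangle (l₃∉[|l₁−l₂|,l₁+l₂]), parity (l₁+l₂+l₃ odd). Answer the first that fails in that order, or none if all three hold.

parity

m₁+m₂+m₃ = -1 + 1 + 0 = 0  ✓
triangle: |2−2|=0 ≤ l₃=1 ≤ 2+2=4  ✓
parity: l₁+l₂+l₃ = 5 is odd  ✗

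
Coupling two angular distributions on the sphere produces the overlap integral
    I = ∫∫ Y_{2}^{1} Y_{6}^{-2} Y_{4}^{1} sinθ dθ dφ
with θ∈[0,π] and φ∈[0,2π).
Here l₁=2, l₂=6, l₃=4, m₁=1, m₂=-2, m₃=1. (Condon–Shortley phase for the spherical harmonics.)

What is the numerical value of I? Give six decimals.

Rules hold: Σm=0, L=12 even, 4≤4≤8.
N = 5·13·9 = 585
Δ = 4!·0!·8!/13! = 1/6435
Racah Σ t=2..2: t=2:+1/2304 = 1/2304
⇒ 3j(2 6 4; 0 0 0)² = 5/143, sgn +1
Racah Σ t=1..1: t=1:−1/4320 = -1/4320
⇒ 3j(2 6 4; 1 -2 1)² = 224/6435, sgn +1
4πI² = N·(3j₀)²·(3jₘ)² = 1120/1573
I = +1·√(0.712015/4π) = 0.23803440

0.238034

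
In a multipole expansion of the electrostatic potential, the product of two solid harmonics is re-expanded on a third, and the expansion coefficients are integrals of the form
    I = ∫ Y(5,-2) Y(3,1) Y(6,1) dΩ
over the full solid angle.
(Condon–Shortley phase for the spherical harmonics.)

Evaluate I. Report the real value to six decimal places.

m-sum 0 ✓  L=14 even ✓  2≤6≤8 ✓
Π(2lᵢ+1) = 11×7×13 = 1001
triangle coeff Δ(5,3,6) = 1/675675
Σ_t [0,2]: t=0:+1/8640 t=1:−1/2304 t=2:+1/8640 = -7/34560
(3j)²=7/429 [(5 3 6; 0 0 0)], sign=-1
Σ_t [0,2]: t=0:+1/241920 t=1:−1/8640 t=2:+1/5760 = 1/16128
(3j)²=5/1001 [(5 3 6; -2 1 1)], sign=-1
⇒ 4πI² = 35/429
I = (+1)√(35/429/(4π)) = 0.08057502

0.080575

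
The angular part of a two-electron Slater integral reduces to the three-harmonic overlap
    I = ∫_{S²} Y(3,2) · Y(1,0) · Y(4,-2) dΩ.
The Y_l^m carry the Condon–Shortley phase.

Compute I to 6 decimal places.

Rules hold: Σm=0, L=8 even, 2≤4≤4.
N = 7·3·9 = 189
Δ = 0!·6!·2!/9! = 1/252
Racah Σ t=0..0: t=0:+1/36 = 1/36
⇒ 3j(3 1 4; 0 0 0)² = 4/63, sgn +1
Racah Σ t=0..0: t=0:+1/120 = 1/120
⇒ 3j(3 1 4; 2 0 -2)² = 1/21, sgn +1
4πI² = N·(3j₀)²·(3jₘ)² = 4/7
I = +1·√(0.571429/4π) = 0.21324362

0.213244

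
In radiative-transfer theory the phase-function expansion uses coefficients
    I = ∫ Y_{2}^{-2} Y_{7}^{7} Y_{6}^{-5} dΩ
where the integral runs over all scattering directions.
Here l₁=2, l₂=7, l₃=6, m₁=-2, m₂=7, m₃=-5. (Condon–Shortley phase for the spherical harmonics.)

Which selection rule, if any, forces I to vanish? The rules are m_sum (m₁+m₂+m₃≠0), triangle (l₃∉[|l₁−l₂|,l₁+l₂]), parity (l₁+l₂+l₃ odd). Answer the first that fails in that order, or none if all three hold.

parity

Σmᵢ = 0  ✓
l₃∈[|l₁−l₂|,l₁+l₂]=[5,9], have l₃=6  ✓
Σlᵢ = 15 ⇒ odd  ✗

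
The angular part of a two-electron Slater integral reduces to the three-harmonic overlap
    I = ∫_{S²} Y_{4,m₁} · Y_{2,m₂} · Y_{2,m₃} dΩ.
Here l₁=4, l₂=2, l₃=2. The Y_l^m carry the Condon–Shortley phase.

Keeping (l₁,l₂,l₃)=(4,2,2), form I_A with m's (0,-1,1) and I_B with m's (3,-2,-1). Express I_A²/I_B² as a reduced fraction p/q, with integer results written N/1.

16/35

Same 4,2,2: normalisation and zero-m 3j drop out of the ratio.
A: Δ: 4! 4! 0! / 9! → 1/630; sum: t=1:−1/36 = -1/36; 3j²(4 2 2; 0 -1 1) = Δ·Π!·Σ² = 8/315  (sign +1)
B: Δ: 4! 4! 0! / 9! → 1/630; sum: t=0:+1/144 = 1/144; 3j²(4 2 2; 3 -2 -1) = Δ·Π!·Σ² = 1/18  (sign -1)
I_A²/I_B² = (8/315)/(1/18) = 16/35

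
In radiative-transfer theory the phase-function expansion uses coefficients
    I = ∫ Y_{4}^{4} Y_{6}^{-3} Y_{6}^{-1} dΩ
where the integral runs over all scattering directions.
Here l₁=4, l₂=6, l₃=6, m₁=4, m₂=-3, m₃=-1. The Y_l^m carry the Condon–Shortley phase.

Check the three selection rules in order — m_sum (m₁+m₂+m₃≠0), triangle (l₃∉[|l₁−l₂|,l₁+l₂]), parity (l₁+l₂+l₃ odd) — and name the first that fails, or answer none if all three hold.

m₁+m₂+m₃ = 4 − 3 − 1 = 0  ✓
triangle: |4−6|=2 ≤ l₃=6 ≤ 4+6=10  ✓
parity: l₁+l₂+l₃ = 16 is even  ✓

none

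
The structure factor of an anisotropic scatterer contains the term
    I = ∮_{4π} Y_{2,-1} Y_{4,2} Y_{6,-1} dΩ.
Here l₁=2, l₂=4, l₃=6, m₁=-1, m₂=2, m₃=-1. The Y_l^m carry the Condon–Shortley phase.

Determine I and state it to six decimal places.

-0.133065

Checks pass: Σm=0; 12 even; l₃=6∈[2,6].
(2·2+1)(2·4+1)(2·6+1) = 585
Δ: 0! 4! 8! / 13! → 1/6435
sum: t=0:+1/2304 = 1/2304
3j²(2 4 6; 0 0 0) = Δ·Π!·Σ² = 5/143  (sign +1)
sum: t=0:+1/8640 = 1/8640
3j²(2 4 6; -1 2 -1) = Δ·Π!·Σ² = 14/1287  (sign -1)
combine: 4πI² = 585·5/143·14/1287 = 350/1573
take √, sign -1: I = -0.13306527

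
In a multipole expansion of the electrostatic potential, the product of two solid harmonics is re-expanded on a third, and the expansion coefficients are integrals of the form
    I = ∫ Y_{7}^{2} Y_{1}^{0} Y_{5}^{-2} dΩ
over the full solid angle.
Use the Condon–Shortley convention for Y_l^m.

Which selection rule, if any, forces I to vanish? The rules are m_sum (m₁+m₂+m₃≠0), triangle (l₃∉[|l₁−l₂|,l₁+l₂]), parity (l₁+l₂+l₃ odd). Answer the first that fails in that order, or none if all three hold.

Σmᵢ = 0  ✓
l₃∈[|l₁−l₂|,l₁+l₂]=[6,8], have l₃=5  ✗
Σlᵢ = 13 ⇒ odd

triangle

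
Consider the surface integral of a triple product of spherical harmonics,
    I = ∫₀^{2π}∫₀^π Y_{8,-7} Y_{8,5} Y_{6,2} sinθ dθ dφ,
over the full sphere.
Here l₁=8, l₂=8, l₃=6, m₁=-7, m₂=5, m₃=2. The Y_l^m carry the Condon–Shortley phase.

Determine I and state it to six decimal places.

Rules hold: Σm=0, L=22 even, 0≤6≤16.
N = 17·17·13 = 3757
Δ = 10!·6!·6!/23! = 1/13742520792
Racah Σ t=2..8: t=2:+1/41803776000 t=3:−1/435456000 t=4:+1/39813120 t=5:−1/18662400 t=6:+1/39813120 t=7:−1/435456000 t=8:+1/41803776000 = -11/1393459200
⇒ 3j(8 8 6; 0 0 0)² = 600/96577, sgn -1
Racah Σ t=9..10: t=9:−1/12541132800 t=10:+1/15676416000 = -1/62705664000
⇒ 3j(8 8 6; -7 5 2)² = 13/14858, sgn -1
4πI² = N·(3j₀)²·(3jₘ)² = 3900/190969
I = +1·√(0.0204222/4π) = 0.04031308

0.040313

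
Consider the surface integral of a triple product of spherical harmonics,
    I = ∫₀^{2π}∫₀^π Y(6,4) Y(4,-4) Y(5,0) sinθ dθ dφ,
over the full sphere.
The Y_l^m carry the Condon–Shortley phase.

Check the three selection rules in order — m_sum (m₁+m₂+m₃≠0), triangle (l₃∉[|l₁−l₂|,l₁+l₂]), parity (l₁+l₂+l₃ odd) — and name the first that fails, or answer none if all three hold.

Σmᵢ = 0  ✓
l₃∈[|l₁−l₂|,l₁+l₂]=[2,10], have l₃=5  ✓
Σlᵢ = 15 ⇒ odd  ✗

parity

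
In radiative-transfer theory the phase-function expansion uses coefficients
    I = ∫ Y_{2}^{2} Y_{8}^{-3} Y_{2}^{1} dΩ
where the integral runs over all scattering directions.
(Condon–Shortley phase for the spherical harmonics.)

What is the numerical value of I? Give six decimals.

l₃=2 ∉ [6,10] — triangle fails ⇒ I = 0

0.000000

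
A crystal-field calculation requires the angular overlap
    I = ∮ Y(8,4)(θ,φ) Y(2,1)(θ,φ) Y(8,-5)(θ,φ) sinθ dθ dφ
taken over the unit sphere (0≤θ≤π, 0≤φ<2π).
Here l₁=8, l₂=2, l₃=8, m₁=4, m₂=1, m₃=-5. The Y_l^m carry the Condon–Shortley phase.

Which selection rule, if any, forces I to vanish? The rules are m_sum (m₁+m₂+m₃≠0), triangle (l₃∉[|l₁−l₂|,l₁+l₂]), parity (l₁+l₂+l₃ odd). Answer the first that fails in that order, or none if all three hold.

none

m₁+m₂+m₃ = 4 + 1 − 5 = 0  ✓
triangle: |8−2|=6 ≤ l₃=8 ≤ 8+2=10  ✓
parity: l₁+l₂+l₃ = 18 is even  ✓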